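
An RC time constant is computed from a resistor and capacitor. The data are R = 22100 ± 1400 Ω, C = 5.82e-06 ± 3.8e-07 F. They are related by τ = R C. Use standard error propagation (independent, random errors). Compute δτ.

Since τ is a product/quotient, work with relative uncertainties:
  (1·δR/R)² = (1×0.0633)² = 0.00401;  (1·δC/C)² = (1×0.0653)² = 0.00426
δτ/τ = √(0.00828) = 0.0910
τ = 0.129 s, so δτ = 0.0910 × 0.129 = 0.0117 s.

0.0117 s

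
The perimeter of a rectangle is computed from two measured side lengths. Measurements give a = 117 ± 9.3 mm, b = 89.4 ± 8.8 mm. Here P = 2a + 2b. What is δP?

25.6 mm

For a sum/difference, combine absolute errors in quadrature:
  (2·δa)² = 346;  (2·δb)² = 310
δP = √(656) = 25.6 mm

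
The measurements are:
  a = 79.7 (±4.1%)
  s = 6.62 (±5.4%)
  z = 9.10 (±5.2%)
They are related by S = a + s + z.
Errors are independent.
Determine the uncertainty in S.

Sums and differences: (δS)² = Σ (cᵢ δxᵢ)².
  (δa)² = 10.7;  (δs)² = 0.128;  (δz)² = 0.224
δS = √(11.0) = 3.32

3.32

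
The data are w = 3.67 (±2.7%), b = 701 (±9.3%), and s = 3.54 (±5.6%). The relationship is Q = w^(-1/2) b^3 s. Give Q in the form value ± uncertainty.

(6.37 ± 1.81) × 10^8

Each factor contributes (exponent × relative error)² to (δQ/Q)²:
  (−½·δw/w)² = (-0.5×0.0270)² = 0.000182;  (3·δb/b)² = (3×0.0930)² = 0.0778;  (1·δs/s)² = (1×0.0560)² = 0.00314
δQ/Q = √(0.0812) = 0.285
Q = 6.37e+08, so δQ = 0.285 × 6.37e+08 = 1.81e+08.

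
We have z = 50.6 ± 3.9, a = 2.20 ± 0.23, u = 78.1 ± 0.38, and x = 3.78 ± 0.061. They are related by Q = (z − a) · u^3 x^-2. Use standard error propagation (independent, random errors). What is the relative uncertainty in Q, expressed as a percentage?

Let w = z − a = 48.4. δw = √(δz² + δa²) = √(15.2 + 0.0529) = 3.91, so δw/w = 0.0807.
Q is then a monomial in w, u, x:
δQ/Q = √((δw/w)² + (3·δu/u)² + (-2·δx/x)²) = √(0.00652 + 0.000213 + 0.00104) = 0.0881

8.81%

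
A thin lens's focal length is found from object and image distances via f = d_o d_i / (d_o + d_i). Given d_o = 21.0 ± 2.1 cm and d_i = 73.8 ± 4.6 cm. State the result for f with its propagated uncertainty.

16.3 ± 1.29 cm

∂f/∂d_o = (d_i/(d_o+d_i))² = 0.606;  ∂f/∂d_i = (d_o/(d_o+d_i))² = 0.0491
δf = √((∂f/∂d_o · δd_o)² + (∂f/∂d_i · δd_i)²) = √(1.62 + 0.0510) = 1.29 cm
f = 16.3 cm.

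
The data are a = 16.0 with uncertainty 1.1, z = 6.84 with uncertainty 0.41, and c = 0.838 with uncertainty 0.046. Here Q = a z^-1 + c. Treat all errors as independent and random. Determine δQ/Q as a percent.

6.87%

Let p = a·z^-1 = 2.34. δp/p = √((1·δa/a)² + (-1·δz/z)²) = √(0.00473 + 0.00359) = 0.0912, so δp = 0.213.
Q = p + c: δQ = √(δp² + δc²) = √(0.0455 + 0.00212) = 0.218
Q = 3.18, so δQ/Q = 0.218/3.18 = 0.0687.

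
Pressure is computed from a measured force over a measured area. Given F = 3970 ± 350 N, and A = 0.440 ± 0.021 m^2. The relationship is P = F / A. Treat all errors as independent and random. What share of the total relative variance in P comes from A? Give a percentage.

(δP/P)² = (1·δF/F)² + (-1·δA/A)²
  F term: (1×0.0882)² = 0.00777
  A term: (-1×0.0477)² = 0.00228
Total = 0.0101. Share from A = 0.00228/0.0101 = 0.227.

22.7%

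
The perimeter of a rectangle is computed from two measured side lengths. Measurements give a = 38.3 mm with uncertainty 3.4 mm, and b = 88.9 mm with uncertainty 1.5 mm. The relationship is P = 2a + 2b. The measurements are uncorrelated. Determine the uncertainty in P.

7.43 mm

Sums and differences: (δP)² = Σ (cᵢ δxᵢ)².
  (2·δa)² = 46.2;  (2·δb)² = 9.00
δP = √(55.2) = 7.43 mm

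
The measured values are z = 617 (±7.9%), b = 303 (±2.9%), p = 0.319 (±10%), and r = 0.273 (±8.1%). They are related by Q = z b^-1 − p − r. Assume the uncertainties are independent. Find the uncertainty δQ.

0.176

Let w = z·b^-1 = 2.04. δw/w = √((1·δz/z)² + (-1·δb/b)²) = √(0.00624 + 0.000841) = 0.0842, so δw = 0.171.
Q = w − p − r: δQ = √(δw² + δp² + δr²) = √(0.0294 + 0.00102 + 0.000489) = 0.176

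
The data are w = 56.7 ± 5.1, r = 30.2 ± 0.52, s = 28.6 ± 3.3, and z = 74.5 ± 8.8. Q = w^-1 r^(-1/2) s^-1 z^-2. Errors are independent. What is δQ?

5.62e-09

Products/powers → add relative errors in quadrature, weighted by exponent:
  (-1·δw/w)² = (-1×0.0899)² = 0.00809;  (−½·δr/r)² = (-0.5×0.0172)² = 7.41e-05;  (-1·δs/s)² = (-1×0.115)² = 0.0133;  (-2·δz/z)² = (-2×0.118)² = 0.0558
δQ/Q = √(0.0773) = 0.278
Q = 2.02e-08, so δQ = 0.278 × 2.02e-08 = 5.62e-09.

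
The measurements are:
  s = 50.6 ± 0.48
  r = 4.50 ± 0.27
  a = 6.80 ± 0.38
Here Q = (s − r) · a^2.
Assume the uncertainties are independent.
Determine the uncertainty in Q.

Let u = s − r = 46.1. δu = √(δs² + δr²) = √(0.230 + 0.0729) = 0.551, so δu/u = 0.0119.
Q is then a monomial in u, a:
δQ/Q = √((δu/u)² + (2·δa/a)²) = √(0.000143 + 0.0125) = 0.112
Q = 2130, so δQ = 0.112 × 2130 = 240.

240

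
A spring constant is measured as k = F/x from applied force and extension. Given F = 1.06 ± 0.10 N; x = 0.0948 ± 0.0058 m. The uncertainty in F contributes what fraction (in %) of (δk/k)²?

(δk/k)² = (1·δF/F)² + (-1·δx/x)²
  F term: (1×0.0943)² = 0.00890
  x term: (-1×0.0612)² = 0.00374
Total = 0.0126. Share from F = 0.00890/0.0126 = 0.704.

70.4%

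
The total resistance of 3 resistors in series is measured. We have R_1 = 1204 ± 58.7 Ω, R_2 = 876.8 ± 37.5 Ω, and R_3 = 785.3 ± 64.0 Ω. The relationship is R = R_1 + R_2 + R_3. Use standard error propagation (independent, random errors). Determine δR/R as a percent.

For a sum/difference, combine absolute errors in quadrature:
  (δR_1)² = 3450;  (δR_2)² = 1410;  (δR_3)² = 4100
δR = √(8950) = 94.6 Ω
R = 2866 Ω, so δR/R = 94.6/2866 = 0.0330.

3.30%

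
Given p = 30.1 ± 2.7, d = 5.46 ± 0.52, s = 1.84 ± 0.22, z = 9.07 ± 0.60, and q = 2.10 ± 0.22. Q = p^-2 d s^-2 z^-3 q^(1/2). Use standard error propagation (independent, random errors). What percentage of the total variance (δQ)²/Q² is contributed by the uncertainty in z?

(δQ/Q)² = (-2·δp/p)² + (1·δd/d)² + (-2·δs/s)² + (-3·δz/z)² + (½·δq/q)²
  p term: (-2×0.0897)² = 0.0322
  d term: (1×0.0952)² = 0.00907
  s term: (-2×0.120)² = 0.0572
  z term: (-3×0.0662)² = 0.0394
  q term: (0.5×0.105)² = 0.00274
Total = 0.141. Share from z = 0.0394/0.141 = 0.280.

28.0%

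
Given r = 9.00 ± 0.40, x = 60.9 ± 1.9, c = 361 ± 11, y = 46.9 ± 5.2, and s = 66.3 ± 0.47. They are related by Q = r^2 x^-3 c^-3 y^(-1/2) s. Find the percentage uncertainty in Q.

Products/powers → add relative errors in quadrature, weighted by exponent:
  (2·δr/r)² = (2×0.0444)² = 0.00790;  (-3·δx/x)² = (-3×0.0312)² = 0.00876;  (-3·δc/c)² = (-3×0.0305)² = 0.00836;  (−½·δy/y)² = (-0.5×0.111)² = 0.00307;  (1·δs/s)² = (1×0.00709)² = 5.03e-05
δQ/Q = √(0.0281) = 0.168

16.8%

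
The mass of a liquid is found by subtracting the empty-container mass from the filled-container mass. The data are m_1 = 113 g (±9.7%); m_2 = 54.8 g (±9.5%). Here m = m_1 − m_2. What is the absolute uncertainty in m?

12.1 g

Absolute uncertainties add in quadrature for a linear combination:
  (δm_1)² = 120;  (δm_2)² = 27.1
δm = √(147) = 12.1 g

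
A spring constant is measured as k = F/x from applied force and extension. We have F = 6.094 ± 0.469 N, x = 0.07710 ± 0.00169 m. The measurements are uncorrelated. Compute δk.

6.32 N/m

For a monomial k ∝ F, x^-1, fractional errors add in quadrature:
  (1·δF/F)² = (1×0.0770)² = 0.00592;  (-1·δx/x)² = (-1×0.0219)² = 0.000480
δk/k = √(0.00640) = 0.0800
k = 79.04 N/m, so δk = 0.0800 × 79.04 = 6.32 N/m.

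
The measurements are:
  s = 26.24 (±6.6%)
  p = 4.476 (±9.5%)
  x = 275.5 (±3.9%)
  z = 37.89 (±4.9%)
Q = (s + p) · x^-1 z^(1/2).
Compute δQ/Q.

0.0741

Let u = s + p = 30.72. δu = √(δs² + δp²) = √(3.00 + 0.181) = 1.78, so δu/u = 0.0581.
Q is then a monomial in u, x, z:
δQ/Q = √((δu/u)² + (-1·δx/x)² + (½·δz/z)²) = √(0.00337 + 0.00152 + 0.000600) = 0.0741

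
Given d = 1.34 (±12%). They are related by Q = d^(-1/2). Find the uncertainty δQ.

0.0518

For a monomial Q ∝ d^(-1/2), fractional errors add in quadrature:
  (−½·δd/d)² = (-0.5×0.120)² = 0.00360
δQ/Q = √(0.00360) = 0.0600
Q = 0.864, so δQ = 0.0600 × 0.864 = 0.0518.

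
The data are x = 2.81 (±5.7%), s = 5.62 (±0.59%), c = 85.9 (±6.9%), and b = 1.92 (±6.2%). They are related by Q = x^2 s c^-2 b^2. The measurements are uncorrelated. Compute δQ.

0.00483

For a monomial Q ∝ x^2, s, c^-2, b^2, fractional errors add in quadrature:
  (2·δx/x)² = (2×0.0570)² = 0.0130;  (1·δs/s)² = (1×0.00590)² = 3.48e-05;  (-2·δc/c)² = (-2×0.0690)² = 0.0190;  (2·δb/b)² = (2×0.0620)² = 0.0154
δQ/Q = √(0.0475) = 0.218
Q = 0.0222, so δQ = 0.218 × 0.0222 = 0.00483.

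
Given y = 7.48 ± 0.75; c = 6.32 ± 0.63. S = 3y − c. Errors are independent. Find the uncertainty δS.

Absolute uncertainties add in quadrature for a linear combination:
  (3·δy)² = 5.06;  (δc)² = 0.397
δS = √(5.46) = 2.34

2.34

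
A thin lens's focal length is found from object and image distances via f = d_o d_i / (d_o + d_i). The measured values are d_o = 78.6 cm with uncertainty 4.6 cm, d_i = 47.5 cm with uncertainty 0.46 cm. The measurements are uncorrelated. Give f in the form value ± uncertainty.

29.6 ± 0.677 cm

∂f/∂d_o = (d_i/(d_o+d_i))² = 0.142;  ∂f/∂d_i = (d_o/(d_o+d_i))² = 0.389
δf = √((∂f/∂d_o · δd_o)² + (∂f/∂d_i · δd_i)²) = √(0.426 + 0.0319) = 0.677 cm
f = 29.6 cm.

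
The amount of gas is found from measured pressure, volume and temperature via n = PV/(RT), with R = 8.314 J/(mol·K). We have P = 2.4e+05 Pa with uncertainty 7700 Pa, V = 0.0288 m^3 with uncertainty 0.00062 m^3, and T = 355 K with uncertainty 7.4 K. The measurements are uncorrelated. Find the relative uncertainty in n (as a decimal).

0.0439

Relative error in a monomial: (δn/n)² = Σ (nᵢ · δxᵢ/xᵢ)².
  (1·δP/P)² = (1×0.0321)² = 0.00103;  (1·δV/V)² = (1×0.0215)² = 0.000463;  (-1·δT/T)² = (-1×0.0208)² = 0.000435
δn/n = √(0.00193) = 0.0439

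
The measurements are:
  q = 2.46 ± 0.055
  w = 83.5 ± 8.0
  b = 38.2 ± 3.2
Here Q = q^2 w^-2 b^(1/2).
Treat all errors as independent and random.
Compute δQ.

Since Q is a product/quotient, work with relative uncertainties:
  (2·δq/q)² = (2×0.0224)² = 0.00200;  (-2·δw/w)² = (-2×0.0958)² = 0.0367;  (½·δb/b)² = (0.5×0.0838)² = 0.00175
δQ/Q = √(0.0405) = 0.201
Q = 0.00536, so δQ = 0.201 × 0.00536 = 0.00108.

0.00108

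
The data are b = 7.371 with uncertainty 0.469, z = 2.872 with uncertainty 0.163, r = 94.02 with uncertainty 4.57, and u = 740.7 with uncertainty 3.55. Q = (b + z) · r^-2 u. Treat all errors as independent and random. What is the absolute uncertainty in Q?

Let w = b + z = 10.24. δw = √(δb² + δz²) = √(0.220 + 0.0266) = 0.497, so δw/w = 0.0485.
Q is then a monomial in w, r, u:
δQ/Q = √((δw/w)² + (-2·δr/r)² + (1·δu/u)²) = √(0.00235 + 0.00945 + 2.3e-05) = 0.109
Q = 0.8583, so δQ = 0.109 × 0.8583 = 0.0933.

0.0933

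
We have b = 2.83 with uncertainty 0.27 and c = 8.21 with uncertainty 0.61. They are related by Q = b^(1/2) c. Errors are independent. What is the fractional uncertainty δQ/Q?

0.0883

Relative error in a monomial: (δQ/Q)² = Σ (nᵢ · δxᵢ/xᵢ)².
  (½·δb/b)² = (0.5×0.0954)² = 0.00228;  (1·δc/c)² = (1×0.0743)² = 0.00552
δQ/Q = √(0.00780) = 0.0883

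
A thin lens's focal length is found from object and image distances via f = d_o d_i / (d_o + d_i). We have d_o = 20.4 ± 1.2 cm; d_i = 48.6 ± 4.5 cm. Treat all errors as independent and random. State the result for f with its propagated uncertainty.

∂f/∂d_o = (d_i/(d_o+d_i))² = 0.496;  ∂f/∂d_i = (d_o/(d_o+d_i))² = 0.0874
δf = √((∂f/∂d_o · δd_o)² + (∂f/∂d_i · δd_i)²) = √(0.354 + 0.155) = 0.714 cm
f = 14.4 cm.

14.4 ± 0.714 cm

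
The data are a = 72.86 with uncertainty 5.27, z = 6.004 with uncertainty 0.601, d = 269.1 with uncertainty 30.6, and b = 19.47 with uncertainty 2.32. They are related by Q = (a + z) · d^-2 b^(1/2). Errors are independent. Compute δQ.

0.00118

Let u = a + z = 78.86. δu = √(δa² + δz²) = √(27.8 + 0.361) = 5.30, so δu/u = 0.0673.
Q is then a monomial in u, d, b:
δQ/Q = √((δu/u)² + (-2·δd/d)² + (½·δb/b)²) = √(0.00452 + 0.0517 + 0.00355) = 0.245
Q = 0.004805, so δQ = 0.245 × 0.004805 = 0.00118.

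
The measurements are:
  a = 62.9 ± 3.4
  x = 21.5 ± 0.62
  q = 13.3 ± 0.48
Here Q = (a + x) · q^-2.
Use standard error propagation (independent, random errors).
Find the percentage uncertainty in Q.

Let u = a + x = 84.4. δu = √(δa² + δx²) = √(11.6 + 0.384) = 3.46, so δu/u = 0.0409.
Q is then a monomial in u, q:
δQ/Q = √((δu/u)² + (-2·δq/q)²) = √(0.00168 + 0.00521) = 0.0830

8.30%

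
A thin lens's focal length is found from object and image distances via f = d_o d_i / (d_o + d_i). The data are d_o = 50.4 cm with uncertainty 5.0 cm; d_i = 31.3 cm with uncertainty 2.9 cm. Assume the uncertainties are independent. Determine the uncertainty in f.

1.33 cm

∂f/∂d_o = (d_i/(d_o+d_i))² = 0.147;  ∂f/∂d_i = (d_o/(d_o+d_i))² = 0.381
δf = √((∂f/∂d_o · δd_o)² + (∂f/∂d_i · δd_i)²) = √(0.539 + 1.22) = 1.33 cm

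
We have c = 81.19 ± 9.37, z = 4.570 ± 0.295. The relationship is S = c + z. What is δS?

9.37

Absolute uncertainties add in quadrature for a linear combination:
  (δc)² = 87.8;  (δz)² = 0.0870
δS = √(87.9) = 9.37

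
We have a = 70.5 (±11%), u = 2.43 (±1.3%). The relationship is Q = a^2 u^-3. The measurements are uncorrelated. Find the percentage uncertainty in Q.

Since Q is a product/quotient, work with relative uncertainties:
  (2·δa/a)² = (2×0.110)² = 0.0484;  (-3·δu/u)² = (-3×0.0130)² = 0.00152
δQ/Q = √(0.0499) = 0.223

22.3%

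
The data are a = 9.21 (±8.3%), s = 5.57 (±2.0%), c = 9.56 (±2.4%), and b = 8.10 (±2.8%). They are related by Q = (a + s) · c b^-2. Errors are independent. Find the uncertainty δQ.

Let u = a + s = 14.8. δu = √(δa² + δs²) = √(0.584 + 0.0124) = 0.773, so δu/u = 0.0523.
Q is then a monomial in u, c, b:
δQ/Q = √((δu/u)² + (1·δc/c)² + (-2·δb/b)²) = √(0.00273 + 0.000576 + 0.00314) = 0.0803
Q = 2.15, so δQ = 0.0803 × 2.15 = 0.173.

0.173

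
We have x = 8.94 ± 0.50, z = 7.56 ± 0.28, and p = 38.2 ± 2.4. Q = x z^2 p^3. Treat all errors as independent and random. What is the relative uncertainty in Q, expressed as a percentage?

21.0%

Since Q is a product/quotient, work with relative uncertainties:
  (1·δx/x)² = (1×0.0559)² = 0.00313;  (2·δz/z)² = (2×0.0370)² = 0.00549;  (3·δp/p)² = (3×0.0628)² = 0.0355
δQ/Q = √(0.0441) = 0.210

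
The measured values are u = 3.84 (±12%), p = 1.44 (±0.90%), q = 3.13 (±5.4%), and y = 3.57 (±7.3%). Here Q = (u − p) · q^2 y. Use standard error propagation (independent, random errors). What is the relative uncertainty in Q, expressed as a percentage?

Let w = u − p = 2.40. δw = √(δu² + δp²) = √(0.212 + 0.000168) = 0.461, so δw/w = 0.192.
Q is then a monomial in w, q, y:
δQ/Q = √((δw/w)² + (2·δq/q)² + (1·δy/y)²) = √(0.0369 + 0.0117 + 0.00533) = 0.232

23.2%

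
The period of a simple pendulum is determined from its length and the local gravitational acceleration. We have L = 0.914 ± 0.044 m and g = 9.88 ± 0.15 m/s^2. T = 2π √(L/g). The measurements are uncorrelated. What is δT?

Since T is a product/quotient, work with relative uncertainties:
  (½·δL/L)² = (0.5×0.0481)² = 0.000579;  (−½·δg/g)² = (-0.5×0.0152)² = 5.76e-05
δT/T = √(0.000637) = 0.0252
T = 1.91 s, so δT = 0.0252 × 1.91 = 0.0482 s.

0.0482 s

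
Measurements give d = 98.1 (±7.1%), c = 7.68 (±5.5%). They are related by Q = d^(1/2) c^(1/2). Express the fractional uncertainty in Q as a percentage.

4.49%

Relative error in a monomial: (δQ/Q)² = Σ (nᵢ · δxᵢ/xᵢ)².
  (½·δd/d)² = (0.5×0.0710)² = 0.00126;  (½·δc/c)² = (0.5×0.0550)² = 0.000756
δQ/Q = √(0.00202) = 0.0449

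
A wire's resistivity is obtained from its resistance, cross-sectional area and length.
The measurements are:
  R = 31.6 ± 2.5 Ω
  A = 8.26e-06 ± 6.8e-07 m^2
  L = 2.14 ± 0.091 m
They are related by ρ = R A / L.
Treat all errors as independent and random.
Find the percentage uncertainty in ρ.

Since ρ is a product/quotient, work with relative uncertainties:
  (1·δR/R)² = (1×0.0791)² = 0.00626;  (1·δA/A)² = (1×0.0823)² = 0.00678;  (-1·δL/L)² = (-1×0.0425)² = 0.00181
δρ/ρ = √(0.0148) = 0.122

12.2%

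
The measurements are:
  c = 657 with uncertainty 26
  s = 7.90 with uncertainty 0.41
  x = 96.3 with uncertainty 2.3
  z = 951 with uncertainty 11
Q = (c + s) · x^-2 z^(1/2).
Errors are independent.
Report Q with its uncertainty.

2.21 ± 0.137

Let u = c + s = 665. δu = √(δc² + δs²) = √(676 + 0.168) = 26.0, so δu/u = 0.0391.
Q is then a monomial in u, x, z:
δQ/Q = √((δu/u)² + (-2·δx/x)² + (½·δz/z)²) = √(0.00153 + 0.00228 + 3.34e-05) = 0.0620
Q = 2.21, so δQ = 0.0620 × 2.21 = 0.137.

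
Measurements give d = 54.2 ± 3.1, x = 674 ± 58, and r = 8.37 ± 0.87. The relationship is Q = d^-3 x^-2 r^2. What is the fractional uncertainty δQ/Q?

0.320

Each factor contributes (exponent × relative error)² to (δQ/Q)²:
  (-3·δd/d)² = (-3×0.0572)² = 0.0294;  (-2·δx/x)² = (-2×0.0861)² = 0.0296;  (2·δr/r)² = (2×0.104)² = 0.0432
δQ/Q = √(0.102) = 0.320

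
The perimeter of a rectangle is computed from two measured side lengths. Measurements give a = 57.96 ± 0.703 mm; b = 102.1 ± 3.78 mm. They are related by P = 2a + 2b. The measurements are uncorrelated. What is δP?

Absolute uncertainties add in quadrature for a linear combination:
  (2·δa)² = 1.98;  (2·δb)² = 57.2
δP = √(59.1) = 7.69 mm

7.69 mm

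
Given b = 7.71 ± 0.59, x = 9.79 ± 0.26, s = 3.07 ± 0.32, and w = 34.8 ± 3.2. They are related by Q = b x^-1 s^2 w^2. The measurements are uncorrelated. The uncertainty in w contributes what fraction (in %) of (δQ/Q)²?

(δQ/Q)² = (1·δb/b)² + (-1·δx/x)² + (2·δs/s)² + (2·δw/w)²
  b term: (1×0.0765)² = 0.00586
  x term: (-1×0.0266)² = 0.000705
  s term: (2×0.104)² = 0.0435
  w term: (2×0.0920)² = 0.0338
Total = 0.0838. Share from w = 0.0338/0.0838 = 0.403.

40.3%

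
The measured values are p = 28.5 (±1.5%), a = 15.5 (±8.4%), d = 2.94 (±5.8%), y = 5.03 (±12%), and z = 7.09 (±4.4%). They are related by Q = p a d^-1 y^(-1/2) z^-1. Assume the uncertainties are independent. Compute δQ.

1.20

Each factor contributes (exponent × relative error)² to (δQ/Q)²:
  (1·δp/p)² = (1×0.0150)² = 0.000225;  (1·δa/a)² = (1×0.0840)² = 0.00706;  (-1·δd/d)² = (-1×0.0580)² = 0.00336;  (−½·δy/y)² = (-0.5×0.120)² = 0.00360;  (-1·δz/z)² = (-1×0.0440)² = 0.00194
δQ/Q = √(0.0162) = 0.127
Q = 9.45, so δQ = 0.127 × 9.45 = 1.20.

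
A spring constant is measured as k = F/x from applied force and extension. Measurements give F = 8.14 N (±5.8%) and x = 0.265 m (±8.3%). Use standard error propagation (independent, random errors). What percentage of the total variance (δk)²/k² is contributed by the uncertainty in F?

(δk/k)² = (1·δF/F)² + (-1·δx/x)²
  F term: (1×0.0580)² = 0.00336
  x term: (-1×0.0830)² = 0.00689
Total = 0.0103. Share from F = 0.00336/0.0103 = 0.328.

32.8%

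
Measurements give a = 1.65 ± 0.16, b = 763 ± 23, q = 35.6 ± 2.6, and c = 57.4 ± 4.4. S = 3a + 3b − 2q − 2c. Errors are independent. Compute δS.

69.8

Each term contributes (cᵢ δxᵢ)² to (δS)²:
  (3·δa)² = 0.230;  (3·δb)² = 4760;  (2·δq)² = 27.0;  (2·δc)² = 77.4
δS = √(4870) = 69.8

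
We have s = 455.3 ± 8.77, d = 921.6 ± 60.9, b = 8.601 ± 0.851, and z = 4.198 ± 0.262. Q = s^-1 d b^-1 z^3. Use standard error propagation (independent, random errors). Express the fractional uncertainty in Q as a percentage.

For a monomial Q ∝ s^-1, d, b^-1, z^3, fractional errors add in quadrature:
  (-1·δs/s)² = (-1×0.0193)² = 0.000371;  (1·δd/d)² = (1×0.0661)² = 0.00437;  (-1·δb/b)² = (-1×0.0989)² = 0.00979;  (3·δz/z)² = (3×0.0624)² = 0.0351
δQ/Q = √(0.0496) = 0.223

22.3%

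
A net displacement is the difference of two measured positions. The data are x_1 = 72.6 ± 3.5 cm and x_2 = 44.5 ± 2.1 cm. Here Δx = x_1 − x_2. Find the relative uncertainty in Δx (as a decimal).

0.145

Each term contributes (cᵢ δxᵢ)² to (δΔx)²:
  (δx_1)² = 12.2;  (δx_2)² = 4.41
δΔx = √(16.7) = 4.08 cm
Δx = 28.1 cm, so δΔx/Δx = 4.08/28.1 = 0.145.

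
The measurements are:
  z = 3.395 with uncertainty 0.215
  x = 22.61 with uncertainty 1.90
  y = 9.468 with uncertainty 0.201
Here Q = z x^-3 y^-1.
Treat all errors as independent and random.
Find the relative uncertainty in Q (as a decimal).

Since Q is a product/quotient, work with relative uncertainties:
  (1·δz/z)² = (1×0.0633)² = 0.00401;  (-3·δx/x)² = (-3×0.0840)² = 0.0636;  (-1·δy/y)² = (-1×0.0212)² = 0.000451
δQ/Q = √(0.0680) = 0.261

0.261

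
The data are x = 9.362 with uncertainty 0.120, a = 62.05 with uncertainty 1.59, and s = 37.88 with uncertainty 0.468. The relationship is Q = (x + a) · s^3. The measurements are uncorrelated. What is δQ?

Let u = x + a = 71.41. δu = √(δx² + δa²) = √(0.0144 + 2.53) = 1.59, so δu/u = 0.0223.
Q is then a monomial in u, s:
δQ/Q = √((δu/u)² + (3·δs/s)²) = √(0.000499 + 0.00137) = 0.0433
Q = 3.882e+06, so δQ = 0.0433 × 3.882e+06 = 1.68e+05.

1.68e+05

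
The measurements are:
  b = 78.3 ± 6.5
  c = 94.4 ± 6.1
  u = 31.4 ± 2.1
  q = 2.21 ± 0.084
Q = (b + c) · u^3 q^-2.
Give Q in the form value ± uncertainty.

Let w = b + c = 173. δw = √(δb² + δc²) = √(42.2 + 37.2) = 8.91, so δw/w = 0.0516.
Q is then a monomial in w, u, q:
δQ/Q = √((δw/w)² + (3·δu/u)² + (-2·δq/q)²) = √(0.00266 + 0.0403 + 0.00578) = 0.221
Q = 1.09e+06, so δQ = 0.221 × 1.09e+06 = 2.42e+05.

(1.09 ± 0.242) × 10^6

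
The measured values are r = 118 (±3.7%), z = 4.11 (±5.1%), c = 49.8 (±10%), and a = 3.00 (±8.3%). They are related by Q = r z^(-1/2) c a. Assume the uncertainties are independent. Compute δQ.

1200

Relative error in a monomial: (δQ/Q)² = Σ (nᵢ · δxᵢ/xᵢ)².
  (1·δr/r)² = (1×0.0370)² = 0.00137;  (−½·δz/z)² = (-0.5×0.0510)² = 0.000650;  (1·δc/c)² = (1×0.100)² = 0.0100;  (1·δa/a)² = (1×0.0830)² = 0.00689
δQ/Q = √(0.0189) = 0.138
Q = 8700, so δQ = 0.138 × 8700 = 1200.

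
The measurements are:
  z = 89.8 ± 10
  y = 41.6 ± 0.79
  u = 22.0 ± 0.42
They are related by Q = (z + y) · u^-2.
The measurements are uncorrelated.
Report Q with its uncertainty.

0.271 ± 0.0232

Let w = z + y = 131. δw = √(δz² + δy²) = √(100 + 0.624) = 10.0, so δw/w = 0.0763.
Q is then a monomial in w, u:
δQ/Q = √((δw/w)² + (-2·δu/u)²) = √(0.00583 + 0.00146) = 0.0854
Q = 0.271, so δQ = 0.0854 × 0.271 = 0.0232.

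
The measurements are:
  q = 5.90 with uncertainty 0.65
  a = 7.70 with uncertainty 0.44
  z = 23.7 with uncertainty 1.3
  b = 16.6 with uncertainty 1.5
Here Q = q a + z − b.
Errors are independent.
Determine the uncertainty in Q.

5.98

Let p = q·a = 45.4. δp/p = √((1·δq/q)² + (1·δa/a)²) = √(0.0121 + 0.00327) = 0.124, so δp = 5.64.
Q = p + z − b: δQ = √(δp² + δz² + δb²) = √(31.8 + 1.69 + 2.25) = 5.98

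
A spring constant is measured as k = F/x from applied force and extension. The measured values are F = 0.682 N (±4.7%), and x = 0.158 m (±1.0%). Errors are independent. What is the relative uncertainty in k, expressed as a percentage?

For a monomial k ∝ F, x^-1, fractional errors add in quadrature:
  (1·δF/F)² = (1×0.0470)² = 0.00221;  (-1·δx/x)² = (-1×0.0100)² = 0.000100
δk/k = √(0.00231) = 0.0481

4.81%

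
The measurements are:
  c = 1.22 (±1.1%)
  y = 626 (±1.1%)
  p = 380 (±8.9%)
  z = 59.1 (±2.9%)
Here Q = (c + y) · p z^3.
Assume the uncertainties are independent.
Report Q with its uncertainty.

(4.92 ± 0.615) × 10^10

Let u = c + y = 627. δu = √(δc² + δy²) = √(0.000180 + 47.4) = 6.89, so δu/u = 0.0110.
Q is then a monomial in u, p, z:
δQ/Q = √((δu/u)² + (1·δp/p)² + (3·δz/z)²) = √(0.000121 + 0.00792 + 0.00757) = 0.125
Q = 4.92e+10, so δQ = 0.125 × 4.92e+10 = 6.15e+09.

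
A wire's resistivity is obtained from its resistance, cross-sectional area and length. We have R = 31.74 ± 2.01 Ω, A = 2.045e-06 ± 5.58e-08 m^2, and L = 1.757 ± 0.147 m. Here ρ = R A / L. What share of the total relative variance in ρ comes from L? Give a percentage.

(δρ/ρ)² = (1·δR/R)² + (1·δA/A)² + (-1·δL/L)²
  R term: (1×0.0633)² = 0.00401
  A term: (1×0.0273)² = 0.000745
  L term: (-1×0.0837)² = 0.00700
Total = 0.0118. Share from L = 0.00700/0.0118 = 0.595.

59.5%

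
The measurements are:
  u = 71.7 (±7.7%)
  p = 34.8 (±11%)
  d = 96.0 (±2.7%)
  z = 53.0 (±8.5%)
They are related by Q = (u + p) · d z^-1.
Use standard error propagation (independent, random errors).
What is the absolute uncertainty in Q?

Let w = u + p = 106. δw = √(δu² + δp²) = √(30.5 + 14.7) = 6.72, so δw/w = 0.0631.
Q is then a monomial in w, d, z:
δQ/Q = √((δw/w)² + (1·δd/d)² + (-1·δz/z)²) = √(0.00398 + 0.000729 + 0.00722) = 0.109
Q = 193, so δQ = 0.109 × 193 = 21.1.

21.1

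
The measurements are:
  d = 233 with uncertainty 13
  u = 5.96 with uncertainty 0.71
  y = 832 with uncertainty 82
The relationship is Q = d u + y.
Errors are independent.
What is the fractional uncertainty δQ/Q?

0.0902

Let p = d·u = 1390. δp/p = √((1·δd/d)² + (1·δu/u)²) = √(0.00311 + 0.0142) = 0.132, so δp = 183.
Q = p + y: δQ = √(δp² + δy²) = √(33400 + 6720) = 200
Q = 2220, so δQ/Q = 200/2220 = 0.0902.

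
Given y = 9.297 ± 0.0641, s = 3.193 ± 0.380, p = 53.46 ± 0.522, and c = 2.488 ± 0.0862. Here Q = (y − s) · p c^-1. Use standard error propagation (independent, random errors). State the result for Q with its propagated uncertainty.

Let u = y − s = 6.104. δu = √(δy² + δs²) = √(0.00411 + 0.144) = 0.385, so δu/u = 0.0631.
Q is then a monomial in u, p, c:
δQ/Q = √((δu/u)² + (1·δp/p)² + (-1·δc/c)²) = √(0.00399 + 9.53e-05 + 0.00120) = 0.0727
Q = 131.2, so δQ = 0.0727 × 131.2 = 9.53.

131.2 ± 9.53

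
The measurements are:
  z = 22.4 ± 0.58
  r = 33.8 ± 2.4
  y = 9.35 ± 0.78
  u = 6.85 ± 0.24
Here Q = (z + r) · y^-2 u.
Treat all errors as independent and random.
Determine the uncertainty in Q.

Let w = z + r = 56.2. δw = √(δz² + δr²) = √(0.336 + 5.76) = 2.47, so δw/w = 0.0439.
Q is then a monomial in w, y, u:
δQ/Q = √((δw/w)² + (-2·δy/y)² + (1·δu/u)²) = √(0.00193 + 0.0278 + 0.00123) = 0.176
Q = 4.40, so δQ = 0.176 × 4.40 = 0.775.

0.775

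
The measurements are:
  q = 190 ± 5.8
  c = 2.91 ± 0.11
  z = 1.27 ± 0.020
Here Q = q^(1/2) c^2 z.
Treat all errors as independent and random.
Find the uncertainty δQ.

11.7

Relative error in a monomial: (δQ/Q)² = Σ (nᵢ · δxᵢ/xᵢ)².
  (½·δq/q)² = (0.5×0.0305)² = 0.000233;  (2·δc/c)² = (2×0.0378)² = 0.00572;  (1·δz/z)² = (1×0.0157)² = 0.000248
δQ/Q = √(0.00620) = 0.0787
Q = 148, so δQ = 0.0787 × 148 = 11.7.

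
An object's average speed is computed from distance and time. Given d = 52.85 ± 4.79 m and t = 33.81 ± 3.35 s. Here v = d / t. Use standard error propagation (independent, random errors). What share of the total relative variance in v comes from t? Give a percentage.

(δv/v)² = (1·δd/d)² + (-1·δt/t)²
  d term: (1×0.0906)² = 0.00821
  t term: (-1×0.0991)² = 0.00982
Total = 0.0180. Share from t = 0.00982/0.0180 = 0.544.

54.4%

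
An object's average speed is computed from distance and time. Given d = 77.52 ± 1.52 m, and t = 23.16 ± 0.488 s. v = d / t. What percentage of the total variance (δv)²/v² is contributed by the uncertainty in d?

46.4%

(δv/v)² = (1·δd/d)² + (-1·δt/t)²
  d term: (1×0.0196)² = 0.000384
  t term: (-1×0.0211)² = 0.000444
Total = 0.000828. Share from d = 0.000384/0.000828 = 0.464.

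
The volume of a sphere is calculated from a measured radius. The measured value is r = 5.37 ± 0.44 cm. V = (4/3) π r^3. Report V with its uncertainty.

Since V is a product/quotient, work with relative uncertainties:
  (3·δr/r)² = (3×0.0819)² = 0.0604
δV/V = √(0.0604) = 0.246
V = 649 cm^3, so δV = 0.246 × 649 = 159 cm^3.

649 ± 159 cm^3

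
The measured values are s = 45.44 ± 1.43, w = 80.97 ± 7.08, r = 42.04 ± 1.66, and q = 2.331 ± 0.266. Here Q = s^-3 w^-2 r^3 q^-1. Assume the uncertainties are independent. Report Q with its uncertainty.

Relative error in a monomial: (δQ/Q)² = Σ (nᵢ · δxᵢ/xᵢ)².
  (-3·δs/s)² = (-3×0.0315)² = 0.00891;  (-2·δw/w)² = (-2×0.0874)² = 0.0306;  (3·δr/r)² = (3×0.0395)² = 0.0140;  (-1·δq/q)² = (-1×0.114)² = 0.0130
δQ/Q = √(0.0666) = 0.258
Q = 5.182e-05, so δQ = 0.258 × 5.182e-05 = 1.34e-05.

(5.182 ± 1.34) × 10^-5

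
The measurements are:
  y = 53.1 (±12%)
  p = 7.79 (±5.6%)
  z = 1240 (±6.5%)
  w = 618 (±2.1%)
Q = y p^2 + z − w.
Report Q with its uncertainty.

Let h = y·p^2 = 3220. δh/h = √((1·δy/y)² + (2·δp/p)²) = √(0.0144 + 0.0125) = 0.164, so δh = 529.
Q = h + z − w: δQ = √(δh² + δz² + δw²) = √(2.8e+05 + 6500 + 168) = 535
Q = 3840.

3840 ± 535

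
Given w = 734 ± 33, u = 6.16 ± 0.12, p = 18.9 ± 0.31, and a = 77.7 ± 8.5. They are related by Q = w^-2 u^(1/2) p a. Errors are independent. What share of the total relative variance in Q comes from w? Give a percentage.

(δQ/Q)² = (-2·δw/w)² + (½·δu/u)² + (1·δp/p)² + (1·δa/a)²
  w term: (-2×0.0450)² = 0.00809
  u term: (0.5×0.0195)² = 9.49e-05
  p term: (1×0.0164)² = 0.000269
  a term: (1×0.109)² = 0.0120
Total = 0.0204. Share from w = 0.00809/0.0204 = 0.396.

39.6%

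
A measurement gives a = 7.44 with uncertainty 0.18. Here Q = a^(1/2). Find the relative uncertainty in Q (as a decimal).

0.0121

Q is a product of powers, so relative uncertainties combine in quadrature:
  (½·δa/a)² = (0.5×0.0242)² = 0.000146
δQ/Q = √(0.000146) = 0.0121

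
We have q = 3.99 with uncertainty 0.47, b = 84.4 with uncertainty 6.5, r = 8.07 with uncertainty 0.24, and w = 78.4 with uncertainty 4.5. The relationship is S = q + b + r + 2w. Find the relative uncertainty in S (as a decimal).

Each term contributes (cᵢ δxᵢ)² to (δS)²:
  (δq)² = 0.221;  (δb)² = 42.2;  (δr)² = 0.0576;  (2·δw)² = 81.0
δS = √(124) = 11.1
S = 253, so δS/S = 11.1/253 = 0.0439.

0.0439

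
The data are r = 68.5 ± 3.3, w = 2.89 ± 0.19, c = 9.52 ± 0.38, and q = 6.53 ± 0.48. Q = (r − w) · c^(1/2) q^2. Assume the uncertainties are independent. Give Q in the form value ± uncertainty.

8630 ± 1350

Let u = r − w = 65.6. δu = √(δr² + δw²) = √(10.9 + 0.0361) = 3.31, so δu/u = 0.0504.
Q is then a monomial in u, c, q:
δQ/Q = √((δu/u)² + (½·δc/c)² + (2·δq/q)²) = √(0.00254 + 0.000398 + 0.0216) = 0.157
Q = 8630, so δQ = 0.157 × 8630 = 1350.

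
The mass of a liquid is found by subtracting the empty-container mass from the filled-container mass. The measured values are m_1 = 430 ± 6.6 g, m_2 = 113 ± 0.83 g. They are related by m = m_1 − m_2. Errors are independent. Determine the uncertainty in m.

Absolute uncertainties add in quadrature for a linear combination:
  (δm_1)² = 43.6;  (δm_2)² = 0.689
δm = √(44.2) = 6.65 g

6.65 g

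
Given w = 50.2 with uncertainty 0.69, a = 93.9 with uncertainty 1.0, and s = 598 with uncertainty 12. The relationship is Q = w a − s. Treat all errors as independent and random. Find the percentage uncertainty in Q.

2.01%

Let p = w·a = 4710. δp/p = √((1·δw/w)² + (1·δa/a)²) = √(0.000189 + 0.000113) = 0.0174, so δp = 82.0.
Q = p − s: δQ = √(δp² + δs²) = √(6720 + 144) = 82.8
Q = 4120, so δQ/Q = 82.8/4120 = 0.0201.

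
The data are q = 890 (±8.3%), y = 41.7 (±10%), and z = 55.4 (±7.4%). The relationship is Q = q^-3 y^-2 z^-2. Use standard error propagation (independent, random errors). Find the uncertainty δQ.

Relative error in a monomial: (δQ/Q)² = Σ (nᵢ · δxᵢ/xᵢ)².
  (-3·δq/q)² = (-3×0.0830)² = 0.0620;  (-2·δy/y)² = (-2×0.100)² = 0.0400;  (-2·δz/z)² = (-2×0.0740)² = 0.0219
δQ/Q = √(0.124) = 0.352
Q = 2.66e-16, so δQ = 0.352 × 2.66e-16 = 9.36e-17.

9.36e-17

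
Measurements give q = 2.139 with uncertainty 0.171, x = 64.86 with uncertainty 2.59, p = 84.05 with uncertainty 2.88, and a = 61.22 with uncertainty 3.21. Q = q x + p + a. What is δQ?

13.1

Let w = q·x = 138.7. δw/w = √((1·δq/q)² + (1·δx/x)²) = √(0.00639 + 0.00159) = 0.0894, so δw = 12.4.
Q = w + p + a: δQ = √(δw² + δp² + δa²) = √(154 + 8.29 + 10.3) = 13.1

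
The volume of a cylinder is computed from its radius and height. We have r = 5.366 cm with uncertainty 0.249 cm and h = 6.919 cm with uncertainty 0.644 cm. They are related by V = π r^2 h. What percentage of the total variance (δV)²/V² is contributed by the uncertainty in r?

49.9%

(δV/V)² = (2·δr/r)² + (1·δh/h)²
  r term: (2×0.0464)² = 0.00861
  h term: (1×0.0931)² = 0.00866
Total = 0.0173. Share from r = 0.00861/0.0173 = 0.499.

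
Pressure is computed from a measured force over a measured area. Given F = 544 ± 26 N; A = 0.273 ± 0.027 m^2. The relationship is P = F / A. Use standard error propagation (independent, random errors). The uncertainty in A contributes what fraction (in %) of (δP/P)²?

(δP/P)² = (1·δF/F)² + (-1·δA/A)²
  F term: (1×0.0478)² = 0.00228
  A term: (-1×0.0989)² = 0.00978
Total = 0.0121. Share from A = 0.00978/0.0121 = 0.811.

81.1%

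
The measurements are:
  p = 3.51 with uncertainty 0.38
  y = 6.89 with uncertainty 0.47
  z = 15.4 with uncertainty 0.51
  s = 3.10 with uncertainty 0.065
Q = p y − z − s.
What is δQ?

3.14

Let w = p·y = 24.2. δw/w = √((1·δp/p)² + (1·δy/y)²) = √(0.0117 + 0.00465) = 0.128, so δw = 3.09.
Q = w − z − s: δQ = √(δw² + δz² + δs²) = √(9.58 + 0.260 + 0.00423) = 3.14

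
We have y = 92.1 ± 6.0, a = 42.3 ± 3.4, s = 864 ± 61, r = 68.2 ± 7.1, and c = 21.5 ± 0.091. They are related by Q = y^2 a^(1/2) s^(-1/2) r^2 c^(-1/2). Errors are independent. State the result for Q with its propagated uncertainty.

(1.88 ± 0.473) × 10^6

Relative error in a monomial: (δQ/Q)² = Σ (nᵢ · δxᵢ/xᵢ)².
  (2·δy/y)² = (2×0.0651)² = 0.0170;  (½·δa/a)² = (0.5×0.0804)² = 0.00162;  (−½·δs/s)² = (-0.5×0.0706)² = 0.00125;  (2·δr/r)² = (2×0.104)² = 0.0434;  (−½·δc/c)² = (-0.5×0.00423)² = 4.48e-06
δQ/Q = √(0.0632) = 0.251
Q = 1.88e+06, so δQ = 0.251 × 1.88e+06 = 4.73e+05.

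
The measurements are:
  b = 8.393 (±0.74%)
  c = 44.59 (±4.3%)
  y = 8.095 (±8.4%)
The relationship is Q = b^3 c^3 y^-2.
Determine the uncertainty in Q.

1.7e+05

Relative error in a monomial: (δQ/Q)² = Σ (nᵢ · δxᵢ/xᵢ)².
  (3·δb/b)² = (3×0.00740)² = 0.000493;  (3·δc/c)² = (3×0.0430)² = 0.0166;  (-2·δy/y)² = (-2×0.0840)² = 0.0282
δQ/Q = √(0.0454) = 0.213
Q = 799900, so δQ = 0.213 × 799900 = 1.7e+05.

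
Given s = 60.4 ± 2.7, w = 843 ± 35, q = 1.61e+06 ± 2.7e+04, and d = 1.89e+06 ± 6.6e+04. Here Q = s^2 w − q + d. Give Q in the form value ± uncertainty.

Let p = s^2·w = 3.08e+06. δp/p = √((2·δs/s)² + (1·δw/w)²) = √(0.00799 + 0.00172) = 0.0986, so δp = 3.03e+05.
Q = p − q + d: δQ = √(δp² + δq² + δd²) = √(9.19e+10 + 7.29e+08 + 4.36e+09) = 3.11e+05
Q = 3.36e+06.

(3.36 ± 0.311) × 10^6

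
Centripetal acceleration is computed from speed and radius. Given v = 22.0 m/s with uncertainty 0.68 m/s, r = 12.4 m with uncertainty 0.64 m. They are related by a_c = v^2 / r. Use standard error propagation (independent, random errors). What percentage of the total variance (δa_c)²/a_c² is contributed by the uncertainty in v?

58.9%

(δa_c/a_c)² = (2·δv/v)² + (-1·δr/r)²
  v term: (2×0.0309)² = 0.00382
  r term: (-1×0.0516)² = 0.00266
Total = 0.00649. Share from v = 0.00382/0.00649 = 0.589.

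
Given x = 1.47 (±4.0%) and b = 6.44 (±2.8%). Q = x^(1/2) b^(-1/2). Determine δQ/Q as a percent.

2.44%

Q is a product of powers, so relative uncertainties combine in quadrature:
  (½·δx/x)² = (0.5×0.0400)² = 0.000400;  (−½·δb/b)² = (-0.5×0.0280)² = 0.000196
δQ/Q = √(0.000596) = 0.0244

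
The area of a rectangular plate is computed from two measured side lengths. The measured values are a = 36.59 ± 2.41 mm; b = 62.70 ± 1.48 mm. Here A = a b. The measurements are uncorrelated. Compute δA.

Products/powers → add relative errors in quadrature, weighted by exponent:
  (1·δa/a)² = (1×0.0659)² = 0.00434;  (1·δb/b)² = (1×0.0236)² = 0.000557
δA/A = √(0.00490) = 0.0700
A = 2294 mm^2, so δA = 0.0700 × 2294 = 161 mm^2.

161 mm^2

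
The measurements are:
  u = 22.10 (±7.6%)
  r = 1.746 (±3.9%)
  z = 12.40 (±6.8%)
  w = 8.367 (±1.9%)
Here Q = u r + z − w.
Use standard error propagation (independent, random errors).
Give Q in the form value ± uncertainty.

Let p = u·r = 38.59. δp/p = √((1·δu/u)² + (1·δr/r)²) = √(0.00578 + 0.00152) = 0.0854, so δp = 3.30.
Q = p + z − w: δQ = √(δp² + δz² + δw²) = √(10.9 + 0.711 + 0.0253) = 3.41
Q = 42.62.

42.62 ± 3.41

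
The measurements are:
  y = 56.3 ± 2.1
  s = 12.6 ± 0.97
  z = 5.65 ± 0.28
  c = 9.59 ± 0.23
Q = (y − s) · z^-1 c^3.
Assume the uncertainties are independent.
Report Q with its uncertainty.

6820 ± 697

Let u = y − s = 43.7. δu = √(δy² + δs²) = √(4.41 + 0.941) = 2.31, so δu/u = 0.0529.
Q is then a monomial in u, z, c:
δQ/Q = √((δu/u)² + (-1·δz/z)² + (3·δc/c)²) = √(0.00280 + 0.00246 + 0.00518) = 0.102
Q = 6820, so δQ = 0.102 × 6820 = 697.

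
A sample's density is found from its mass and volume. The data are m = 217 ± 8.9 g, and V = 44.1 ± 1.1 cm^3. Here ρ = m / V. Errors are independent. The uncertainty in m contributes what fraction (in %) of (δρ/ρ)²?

73.0%

(δρ/ρ)² = (1·δm/m)² + (-1·δV/V)²
  m term: (1×0.0410)² = 0.00168
  V term: (-1×0.0249)² = 0.000622
Total = 0.00230. Share from m = 0.00168/0.00230 = 0.730.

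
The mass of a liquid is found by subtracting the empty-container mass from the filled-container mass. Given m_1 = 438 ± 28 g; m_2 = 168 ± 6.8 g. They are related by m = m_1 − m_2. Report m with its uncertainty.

Absolute uncertainties add in quadrature for a linear combination:
  (δm_1)² = 784;  (δm_2)² = 46.2
δm = √(830) = 28.8 g
m = 270 g.

270 ± 28.8 g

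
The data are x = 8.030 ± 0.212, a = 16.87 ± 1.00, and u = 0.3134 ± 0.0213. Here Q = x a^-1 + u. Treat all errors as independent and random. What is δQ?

Let p = x·a^-1 = 0.4760. δp/p = √((1·δx/x)² + (-1·δa/a)²) = √(0.000697 + 0.00351) = 0.0649, so δp = 0.0309.
Q = p + u: δQ = √(δp² + δu²) = √(0.000954 + 0.000454) = 0.0375

0.0375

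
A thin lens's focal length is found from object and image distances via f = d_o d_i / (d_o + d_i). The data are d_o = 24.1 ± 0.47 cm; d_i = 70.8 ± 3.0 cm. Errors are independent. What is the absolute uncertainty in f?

∂f/∂d_o = (d_i/(d_o+d_i))² = 0.557;  ∂f/∂d_i = (d_o/(d_o+d_i))² = 0.0645
δf = √((∂f/∂d_o · δd_o)² + (∂f/∂d_i · δd_i)²) = √(0.0684 + 0.0374) = 0.325 cm

0.325 cm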